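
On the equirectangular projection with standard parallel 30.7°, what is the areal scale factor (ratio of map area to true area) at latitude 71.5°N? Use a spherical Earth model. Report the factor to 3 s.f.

2.71

In the equirectangular projection with standard parallel φ₀ = 30.7° (x = Rλ cos φ₀, y = Rφ), meridians are true-scale (h = 1) and the parallel scale is k = cos φ₀ / cos φ.
Areal scale = h·k = 1 × cos φ₀ / cos φ; at 71.5°, h = 1.000, k = 2.710, so h·k = 2.710.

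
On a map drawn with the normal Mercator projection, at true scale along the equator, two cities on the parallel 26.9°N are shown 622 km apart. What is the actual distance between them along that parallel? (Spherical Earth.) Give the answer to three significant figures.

555 km

The Mercator projection is conformal; its linear scale factor is the same in every direction and equals sec φ = 1/cos φ.
Along the parallel at 26.9°, map distances are exaggerated by k = sec 26.9° = 1.121.
True distance = 622 / 1.121 = 622 × cos 26.9° ≈ 555 km.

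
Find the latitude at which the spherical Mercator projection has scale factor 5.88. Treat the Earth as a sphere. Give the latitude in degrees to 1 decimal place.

Mercator scale is k = sec φ = 1/cos φ.
1/cos φ = 5.88  ⇒  cos φ = 0.1701  ⇒  φ = arccos(0.1701) ≈ 80.2°.

80.2°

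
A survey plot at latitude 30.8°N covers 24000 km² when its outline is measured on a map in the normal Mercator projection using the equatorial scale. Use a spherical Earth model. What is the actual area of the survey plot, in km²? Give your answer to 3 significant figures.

17700 km²

Mercator is conformal, so the point scale is isotropic: h = k = sec φ = 1/cos φ.
Areal scale = k² = sec²φ = 1/cos²(30.8°) = 1/0.8590² = 1.355.
True area = apparent / (areal scale) = 24000 / 1.355 ≈ 17700 km².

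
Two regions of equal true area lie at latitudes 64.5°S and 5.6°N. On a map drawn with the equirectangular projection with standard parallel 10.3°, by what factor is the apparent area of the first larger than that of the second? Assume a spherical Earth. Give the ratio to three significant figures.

2.31

In the equirectangular projection with standard parallel φ₀ = 10.3° (x = Rλ cos φ₀, y = Rφ), meridians are true-scale (h = 1) and the parallel scale is k = cos φ₀ / cos φ.
Areal scale at 64.5°: h·k = 1.000 × 2.285 = 2.285.
Areal scale at 5.6°: h·k = 1.000 × 0.9886 = 0.9886.
Ratio = 2.285/0.9886 ≈ 2.31.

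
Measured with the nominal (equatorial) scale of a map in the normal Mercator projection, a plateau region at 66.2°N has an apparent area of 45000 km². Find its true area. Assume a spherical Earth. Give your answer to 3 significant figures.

7330 km²

The Mercator projection is conformal; its linear scale factor is the same in every direction and equals sec φ = 1/cos φ.
Areal scale = k² = sec²φ = 1/cos²(66.2°) = 1/0.4035² = 6.141.
True area = apparent / (areal scale) = 45000 / 6.141 ≈ 7330 km².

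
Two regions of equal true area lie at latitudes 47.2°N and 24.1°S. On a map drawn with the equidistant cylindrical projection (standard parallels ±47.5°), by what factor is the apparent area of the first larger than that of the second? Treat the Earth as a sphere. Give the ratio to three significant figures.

1.34

In the equirectangular projection with standard parallel φ₀ = 47.5° (x = Rλ cos φ₀, y = Rφ), meridians are true-scale (h = 1) and the parallel scale is k = cos φ₀ / cos φ.
Areal scale at 47.2°: h·k = 1.000 × 0.9943 = 0.9943.
Areal scale at 24.1°: h·k = 1.000 × 0.7401 = 0.7401.
Ratio = 0.9943/0.7401 ≈ 1.34.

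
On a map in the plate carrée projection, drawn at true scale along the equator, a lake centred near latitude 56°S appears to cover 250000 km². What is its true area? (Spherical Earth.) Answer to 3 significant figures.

For the equirectangular projection with φ₀ = 0 (plate carrée), h = 1 along meridians and k = sec φ along parallels.
Areal scale = h·k = 1 × sec φ; at 56°, h = 1.000, k = 1.788, so h·k = 1.788.
True area = apparent / (areal scale) = 250000 / 1.788 ≈ 140000 km².

140000 km²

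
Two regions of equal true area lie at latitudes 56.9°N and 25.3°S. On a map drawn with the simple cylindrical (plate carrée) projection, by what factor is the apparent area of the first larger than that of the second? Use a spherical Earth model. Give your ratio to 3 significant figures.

For the equirectangular projection with φ₀ = 0 (plate carrée), h = 1 along meridians and k = sec φ along parallels.
Areal scale at 56.9°: h·k = 1.000 × 1.831 = 1.831.
Areal scale at 25.3°: h·k = 1.000 × 1.106 = 1.106.
Ratio = 1.831/1.106 ≈ 1.66.

1.66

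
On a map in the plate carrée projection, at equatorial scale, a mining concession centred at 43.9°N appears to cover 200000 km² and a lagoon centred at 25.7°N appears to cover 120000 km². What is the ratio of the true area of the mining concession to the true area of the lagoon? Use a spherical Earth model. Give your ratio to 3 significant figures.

On the plate carrée, areal scale = h·k = 1 × sec φ, so true area = apparent × cos φ.
True area of mining concession: 200000 × cos(43.9°) = 200000 × 0.7206 = 144100 km².
True area of lagoon: 120000 × cos(25.7°) = 120000 × 0.9011 = 108100 km².
Ratio = 144100 / 108100 ≈ 1.33.

1.33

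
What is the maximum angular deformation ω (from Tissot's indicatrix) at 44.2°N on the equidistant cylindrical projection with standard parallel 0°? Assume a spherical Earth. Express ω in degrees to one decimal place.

For the equirectangular projection with φ₀ = 0 (plate carrée), h = 1 along meridians and k = sec φ along parallels.
At 44.2°: h = 1.000, k = 1.395; principal scales a = 1.395, b = 1.000.
sin(ω/2) = (a − b)/(a + b) = 0.3949/2.395 = 0.1649, so ω = 2 arcsin(0.1649) ≈ 19.0°.

19.0°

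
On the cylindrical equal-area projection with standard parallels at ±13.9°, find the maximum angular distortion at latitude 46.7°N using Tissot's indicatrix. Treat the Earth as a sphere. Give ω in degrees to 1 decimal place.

For cylindrical equal-area with standard parallel φ₀, h = cos φ / cos φ₀ and k = cos φ₀ / cos φ, so h·k = 1.
At 46.7°: h = 0.7065, k = 1.415; principal scales a = 1.415, b = 0.7065.
sin(ω/2) = (a − b)/(a + b) = 0.7089/2.122 = 0.3341, so ω = 2 arcsin(0.3341) ≈ 39.0°.

39.0°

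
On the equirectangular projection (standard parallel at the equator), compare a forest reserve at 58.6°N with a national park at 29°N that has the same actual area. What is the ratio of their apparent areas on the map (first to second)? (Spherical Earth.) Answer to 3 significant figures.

Plate carrée maps x = Rλ, y = Rφ. The meridian scale is h = 1 and the parallel scale is k = 1/cos φ = sec φ.
Areal scale at 58.6°: h·k = 1.000 × 1.919 = 1.919.
Areal scale at 29°: h·k = 1.000 × 1.143 = 1.143.
Ratio = 1.919/1.143 ≈ 1.68.

1.68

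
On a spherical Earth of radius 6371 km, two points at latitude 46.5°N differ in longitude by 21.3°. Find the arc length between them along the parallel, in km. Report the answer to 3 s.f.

Arc length along a parallel = R cos φ · Δλ (with Δλ in radians).
= 6371 × cos 46.5° × (21.3° × π/180) = 6371 × 0.6884 × 0.3718 ≈ 1630 km.

1630 km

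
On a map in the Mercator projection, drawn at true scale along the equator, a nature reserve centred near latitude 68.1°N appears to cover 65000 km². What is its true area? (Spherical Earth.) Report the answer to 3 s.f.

9040 km²

For Mercator, h = k = sec φ (a conformal cylindrical projection has a single point scale, 1/cos φ).
Areal scale = k² = sec²φ = 1/cos²(68.1°) = 1/0.3730² = 7.188.
True area = apparent / (areal scale) = 65000 / 7.188 ≈ 9040 km².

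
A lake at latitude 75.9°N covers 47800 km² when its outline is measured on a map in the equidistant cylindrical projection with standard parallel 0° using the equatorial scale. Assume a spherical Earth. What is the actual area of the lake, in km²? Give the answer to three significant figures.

11600 km²

In the plate carrée (x = Rλ, y = Rφ), meridians are true-scale (h = 1) and parallels are stretched by k = sec φ.
Areal scale = h·k = 1 × sec φ; at 75.9°, h = 1.000, k = 4.105, so h·k = 4.105.
True area = apparent / (areal scale) = 47800 / 4.105 ≈ 11600 km².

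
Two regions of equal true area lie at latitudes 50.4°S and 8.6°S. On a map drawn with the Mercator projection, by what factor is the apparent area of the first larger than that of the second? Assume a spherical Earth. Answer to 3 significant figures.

2.41

Mercator is conformal with k = sec φ, so areal scale = k² = sec²φ.
At 50.4°: sec²(50.4°) = 1/0.6374² = 2.461.
At 8.6°: sec²(8.6°) = 1/0.9888² = 1.023.
Ratio = 2.461/1.023 = cos²(8.6°)/cos²(50.4°) ≈ 2.41.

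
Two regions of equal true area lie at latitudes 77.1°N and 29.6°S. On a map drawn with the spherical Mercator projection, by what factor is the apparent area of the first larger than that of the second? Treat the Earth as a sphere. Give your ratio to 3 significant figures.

Mercator areal scale is sec²φ.
At 77.1°: sec²(77.1°) = 1/0.2233² = 20.06.
At 29.6°: sec²(29.6°) = 1/0.8695² = 1.323.
Ratio = 20.06/1.323 = cos²(29.6°)/cos²(77.1°) ≈ 15.2.

15.2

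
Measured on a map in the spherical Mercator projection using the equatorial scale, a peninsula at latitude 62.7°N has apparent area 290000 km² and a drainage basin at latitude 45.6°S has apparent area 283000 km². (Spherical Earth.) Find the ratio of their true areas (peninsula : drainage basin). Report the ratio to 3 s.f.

0.440

Mercator's areal exaggeration is sec²φ; hence true area = (apparent area) · cos²φ.
True area of peninsula: 290000 × cos²(62.7°) = 290000 × 0.2104 = 61000 km².
True area of drainage basin: 283000 × cos²(45.6°) = 283000 × 0.4895 = 138500 km².
Ratio = 61000 / 138500 ≈ 0.440.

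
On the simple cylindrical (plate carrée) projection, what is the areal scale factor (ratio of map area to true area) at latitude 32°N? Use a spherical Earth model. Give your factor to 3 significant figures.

In the plate carrée (x = Rλ, y = Rφ), meridians are true-scale (h = 1) and parallels are stretched by k = sec φ.
Areal scale = h·k = 1 × sec φ; at 32°, h = 1.000, k = 1.179, so h·k = 1.179.

1.18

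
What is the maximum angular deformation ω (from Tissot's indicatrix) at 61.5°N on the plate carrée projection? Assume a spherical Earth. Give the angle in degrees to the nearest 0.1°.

Plate carrée maps x = Rλ, y = Rφ. The meridian scale is h = 1 and the parallel scale is k = 1/cos φ = sec φ.
At 61.5°: h = 1.000, k = 2.096; principal scales a = 2.096, b = 1.000.
sin(ω/2) = (a − b)/(a + b) = 1.096/3.096 = 0.3540, so ω = 2 arcsin(0.3540) ≈ 41.5°.

41.5°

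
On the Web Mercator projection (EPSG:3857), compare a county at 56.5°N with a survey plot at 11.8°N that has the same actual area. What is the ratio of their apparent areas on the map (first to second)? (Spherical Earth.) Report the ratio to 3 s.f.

3.15

Mercator areal scale is sec²φ.
At 56.5°: sec²(56.5°) = 1/0.5519² = 3.283.
At 11.8°: sec²(11.8°) = 1/0.9789² = 1.044.
Ratio = 3.283/1.044 = cos²(11.8°)/cos²(56.5°) ≈ 3.15.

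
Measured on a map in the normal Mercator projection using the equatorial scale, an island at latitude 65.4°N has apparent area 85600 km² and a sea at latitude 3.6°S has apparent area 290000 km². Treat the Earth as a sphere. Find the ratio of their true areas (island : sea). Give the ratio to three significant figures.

0.0514

Mercator's areal exaggeration is sec²φ; hence true area = (apparent area) · cos²φ.
True area of island: 85600 × cos²(65.4°) = 85600 × 0.1733 = 14830 km².
True area of sea: 290000 × cos²(3.6°) = 290000 × 0.9961 = 288900 km².
Ratio = 14830 / 288900 ≈ 0.0514.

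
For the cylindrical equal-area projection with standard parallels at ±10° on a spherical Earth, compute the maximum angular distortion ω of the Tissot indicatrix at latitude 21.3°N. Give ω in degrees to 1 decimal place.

A cylindrical equal-area projection with standard parallel φ₀ has meridian scale h = cos φ / cos φ₀ and parallel scale k = cos φ₀ / cos φ (so areas are preserved, h·k = 1).
At 21.3°: h = 0.9461, k = 1.057; principal scales a = 1.057, b = 0.9461.
sin(ω/2) = (a − b)/(a + b) = 0.1109/2.003 = 0.05539, so ω = 2 arcsin(0.05539) ≈ 6.4°.

6.4°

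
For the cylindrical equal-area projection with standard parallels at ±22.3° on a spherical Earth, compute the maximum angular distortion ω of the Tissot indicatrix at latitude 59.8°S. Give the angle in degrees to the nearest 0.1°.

65.9°

A cylindrical equal-area projection with standard parallel φ₀ has meridian scale h = cos φ / cos φ₀ and parallel scale k = cos φ₀ / cos φ (so areas are preserved, h·k = 1).
At 59.8°: h = 0.5437, k = 1.839; principal scales a = 1.839, b = 0.5437.
sin(ω/2) = (a − b)/(a + b) = 1.296/2.383 = 0.5437, so ω = 2 arcsin(0.5437) ≈ 65.9°.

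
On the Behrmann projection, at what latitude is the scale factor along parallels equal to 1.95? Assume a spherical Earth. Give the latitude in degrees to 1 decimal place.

63.6°

Behrmann is a cylindrical equal-area projection with standard parallels at ±30°. Cylindrical equal-area (φ₀ = 30°): h = cos φ / cos 30° along meridians, k = cos 30° / cos φ along parallels; h·k = 1.
k = cos φ₀ / cos φ = 1.95  ⇒  cos φ = cos 30° / 1.95 = 0.4441.
φ = arccos(0.4441) ≈ 63.6°.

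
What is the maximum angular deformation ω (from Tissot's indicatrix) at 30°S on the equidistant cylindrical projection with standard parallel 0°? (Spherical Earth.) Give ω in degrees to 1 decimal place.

Plate carrée maps x = Rλ, y = Rφ. The meridian scale is h = 1 and the parallel scale is k = 1/cos φ = sec φ.
At 30°: h = 1.000, k = 1.155; principal scales a = 1.155, b = 1.000.
sin(ω/2) = (a − b)/(a + b) = 0.1547/2.155 = 0.07180, so ω = 2 arcsin(0.07180) ≈ 8.2°.

8.2°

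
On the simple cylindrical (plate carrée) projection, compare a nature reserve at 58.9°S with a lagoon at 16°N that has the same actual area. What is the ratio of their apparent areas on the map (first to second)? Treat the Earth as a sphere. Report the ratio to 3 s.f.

1.86

For the equirectangular projection with φ₀ = 0 (plate carrée), h = 1 along meridians and k = sec φ along parallels.
Areal scale at 58.9°: h·k = 1.000 × 1.936 = 1.936.
Areal scale at 16°: h·k = 1.000 × 1.040 = 1.040.
Ratio = 1.936/1.040 ≈ 1.86.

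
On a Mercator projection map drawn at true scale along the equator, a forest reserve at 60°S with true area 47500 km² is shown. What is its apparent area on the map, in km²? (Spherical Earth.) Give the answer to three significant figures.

Mercator is conformal, so the point scale is isotropic: h = k = sec φ = 1/cos φ.
Areal scale = k² = sec²φ = 1/cos²(60°) = 1/0.5000² = 4.000.
Apparent area = 47500 × 4.000 ≈ 190000 km².

190000 km²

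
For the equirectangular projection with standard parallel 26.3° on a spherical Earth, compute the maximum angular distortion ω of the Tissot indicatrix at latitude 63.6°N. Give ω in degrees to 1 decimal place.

39.4°

The equidistant cylindrical projection with φ₀ = 26.3° has h = 1 (meridians true) and k = cos φ₀ / cos φ along parallels.
At 63.6°: h = 1.000, k = 2.016; principal scales a = 2.016, b = 1.000.
sin(ω/2) = (a − b)/(a + b) = 1.016/3.016 = 0.3369, so ω = 2 arcsin(0.3369) ≈ 39.4°.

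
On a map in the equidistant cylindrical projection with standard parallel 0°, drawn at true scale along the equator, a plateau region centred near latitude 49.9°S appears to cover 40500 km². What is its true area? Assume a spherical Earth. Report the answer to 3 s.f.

Plate carrée maps x = Rλ, y = Rφ. The meridian scale is h = 1 and the parallel scale is k = 1/cos φ = sec φ.
Areal scale = h·k = 1 × sec φ; at 49.9°, h = 1.000, k = 1.552, so h·k = 1.552.
True area = apparent / (areal scale) = 40500 / 1.552 ≈ 26100 km².

26100 km²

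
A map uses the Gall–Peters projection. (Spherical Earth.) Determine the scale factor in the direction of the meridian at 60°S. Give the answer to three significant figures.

0.707

Gall–Peters is a cylindrical equal-area projection with standard parallels at ±45°. A cylindrical equal-area projection with standard parallel φ₀ has meridian scale h = cos φ / cos φ₀ and parallel scale k = cos φ₀ / cos φ (so areas are preserved, h·k = 1).
h = cos 60° / cos 45° = 0.5000/0.7071 = 0.7071.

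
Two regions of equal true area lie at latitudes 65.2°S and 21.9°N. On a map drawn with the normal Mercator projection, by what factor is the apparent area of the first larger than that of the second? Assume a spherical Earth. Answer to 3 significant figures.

4.89

Mercator is conformal with k = sec φ, so areal scale = k² = sec²φ.
At 65.2°: sec²(65.2°) = 1/0.4195² = 5.684.
At 21.9°: sec²(21.9°) = 1/0.9278² = 1.162.
Ratio = 5.684/1.162 = cos²(21.9°)/cos²(65.2°) ≈ 4.89.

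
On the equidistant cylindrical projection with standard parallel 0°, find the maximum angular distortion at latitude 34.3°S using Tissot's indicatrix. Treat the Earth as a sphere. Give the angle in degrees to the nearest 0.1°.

For the equirectangular projection with φ₀ = 0 (plate carrée), h = 1 along meridians and k = sec φ along parallels.
At 34.3°: h = 1.000, k = 1.211; principal scales a = 1.211, b = 1.000.
sin(ω/2) = (a − b)/(a + b) = 0.2105/2.211 = 0.09523, so ω = 2 arcsin(0.09523) ≈ 10.9°.

10.9°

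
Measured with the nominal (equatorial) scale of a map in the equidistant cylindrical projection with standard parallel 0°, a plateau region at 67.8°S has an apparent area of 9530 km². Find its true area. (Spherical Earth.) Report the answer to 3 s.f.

For the equirectangular projection with φ₀ = 0 (plate carrée), h = 1 along meridians and k = sec φ along parallels.
Areal scale = h·k = 1 × sec φ; at 67.8°, h = 1.000, k = 2.647, so h·k = 2.647.
True area = apparent / (areal scale) = 9530 / 2.647 ≈ 3600 km².

3600 km²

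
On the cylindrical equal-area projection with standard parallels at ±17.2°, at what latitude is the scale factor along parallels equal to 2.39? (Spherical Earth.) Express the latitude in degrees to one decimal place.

66.4°

For cylindrical equal-area with standard parallel φ₀, h = cos φ / cos φ₀ and k = cos φ₀ / cos φ, so h·k = 1.
k = cos φ₀ / cos φ = 2.39  ⇒  cos φ = cos 17.2° / 2.39 = 0.3997.
φ = arccos(0.3997) ≈ 66.4°.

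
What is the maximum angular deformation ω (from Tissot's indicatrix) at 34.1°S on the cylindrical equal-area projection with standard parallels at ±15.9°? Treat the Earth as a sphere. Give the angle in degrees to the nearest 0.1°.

A cylindrical equal-area projection with standard parallel φ₀ has meridian scale h = cos φ / cos φ₀ and parallel scale k = cos φ₀ / cos φ (so areas are preserved, h·k = 1).
At 34.1°: h = 0.8610, k = 1.161; principal scales a = 1.161, b = 0.8610.
sin(ω/2) = (a − b)/(a + b) = 0.3004/2.022 = 0.1486, so ω = 2 arcsin(0.1486) ≈ 17.1°.

17.1°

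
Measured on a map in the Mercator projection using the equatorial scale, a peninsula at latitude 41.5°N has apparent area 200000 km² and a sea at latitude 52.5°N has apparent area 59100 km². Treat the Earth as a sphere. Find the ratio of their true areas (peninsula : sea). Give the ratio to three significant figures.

5.12

Since Mercator area scale is 1/cos²φ, the true area equals the apparent area multiplied by cos²φ.
True area of peninsula: 200000 × cos²(41.5°) = 200000 × 0.5609 = 112200 km².
True area of sea: 59100 × cos²(52.5°) = 59100 × 0.3706 = 21900 km².
Ratio = 112200 / 21900 ≈ 5.12.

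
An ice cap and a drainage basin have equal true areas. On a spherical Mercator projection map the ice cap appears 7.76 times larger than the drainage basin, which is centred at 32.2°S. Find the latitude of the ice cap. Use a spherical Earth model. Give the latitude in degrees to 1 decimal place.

72.3°

For equal true areas on Mercator, apparent areas scale as sec²φ, so the ratio is cos²φ₂ / cos²φ₁.
cos²φ₂ / cos²φ₁ = 7.76  ⇒  cos φ₁ = cos 32.2° / √7.76 = 0.8462/2.786 = 0.3038.
φ₁ = arccos(0.3038) ≈ 72.3°.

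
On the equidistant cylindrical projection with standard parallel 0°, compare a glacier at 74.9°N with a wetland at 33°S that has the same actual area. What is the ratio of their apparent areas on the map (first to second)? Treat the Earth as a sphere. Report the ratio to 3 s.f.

For the equirectangular projection with φ₀ = 0 (plate carrée), h = 1 along meridians and k = sec φ along parallels.
Areal scale at 74.9°: h·k = 1.000 × 3.839 = 3.839.
Areal scale at 33°: h·k = 1.000 × 1.192 = 1.192.
Ratio = 3.839/1.192 ≈ 3.22.

3.22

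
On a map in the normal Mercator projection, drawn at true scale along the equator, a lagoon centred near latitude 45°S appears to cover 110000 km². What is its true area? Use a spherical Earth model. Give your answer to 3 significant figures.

The Mercator projection is conformal; its linear scale factor is the same in every direction and equals sec φ = 1/cos φ.
Areal scale = k² = sec²φ = 1/cos²(45°) = 1/0.7071² = 2.000.
True area = apparent / (areal scale) = 110000 / 2.000 ≈ 55000 km².

55000 km²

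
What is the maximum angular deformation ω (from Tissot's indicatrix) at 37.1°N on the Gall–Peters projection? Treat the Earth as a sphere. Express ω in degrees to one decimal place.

13.8°

The Gall–Peters projection is cylindrical equal-area with φ₀ = 45°. A cylindrical equal-area projection with standard parallel φ₀ has meridian scale h = cos φ / cos φ₀ and parallel scale k = cos φ₀ / cos φ (so areas are preserved, h·k = 1).
At 37.1°: h = 1.128, k = 0.8866; principal scales a = 1.128, b = 0.8866.
sin(ω/2) = (a − b)/(a + b) = 0.2414/2.015 = 0.1198, so ω = 2 arcsin(0.1198) ≈ 13.8°.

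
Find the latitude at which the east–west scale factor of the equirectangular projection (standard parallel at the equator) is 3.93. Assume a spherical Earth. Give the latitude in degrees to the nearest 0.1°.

75.3°

Plate carrée: h = 1, k = sec φ along parallels.
sec φ = 3.93  ⇒  cos φ = 0.2545  ⇒  φ ≈ 75.3°.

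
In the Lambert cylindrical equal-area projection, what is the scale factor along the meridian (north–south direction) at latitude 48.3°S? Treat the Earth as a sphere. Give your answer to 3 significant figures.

The Lambert cylindrical equal-area projection is the cylindrical equal-area projection with its standard parallel at the equator (φ₀ = 0). A cylindrical equal-area projection with standard parallel φ₀ has meridian scale h = cos φ / cos φ₀ and parallel scale k = cos φ₀ / cos φ (so areas are preserved, h·k = 1).
h = cos 48.3° / cos 0° = 0.6652/1.000 = 0.6652.

0.665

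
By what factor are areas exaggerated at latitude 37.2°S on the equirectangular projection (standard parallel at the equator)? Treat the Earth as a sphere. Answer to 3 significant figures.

1.26

In the plate carrée (x = Rλ, y = Rφ), meridians are true-scale (h = 1) and parallels are stretched by k = sec φ.
Areal scale = h·k = 1 × sec φ; at 37.2°, h = 1.000, k = 1.255, so h·k = 1.255.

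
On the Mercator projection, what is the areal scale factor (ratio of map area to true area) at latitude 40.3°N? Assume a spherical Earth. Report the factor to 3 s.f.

For Mercator, h = k = sec φ (a conformal cylindrical projection has a single point scale, 1/cos φ).
Areal scale = k² = sec²φ = 1/cos²(40.3°) = 1/0.7627² = 1.719.

1.72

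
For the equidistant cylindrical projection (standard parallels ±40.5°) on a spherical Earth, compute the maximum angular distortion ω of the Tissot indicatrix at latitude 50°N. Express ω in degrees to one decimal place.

With standard parallel φ₀ = 40.5°, the equirectangular projection gives x = Rλ cos φ₀, y = Rφ, so h = 1 and k = cos 40.5° / cos φ.
At 50°: h = 1.000, k = 1.183; principal scales a = 1.183, b = 1.000.
sin(ω/2) = (a − b)/(a + b) = 0.1830/2.183 = 0.08382, so ω = 2 arcsin(0.08382) ≈ 9.6°.

9.6°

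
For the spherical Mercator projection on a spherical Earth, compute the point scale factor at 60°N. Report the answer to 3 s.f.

2.00

The Mercator projection is conformal; its linear scale factor is the same in every direction and equals sec φ = 1/cos φ.
k = 1/cos 60° = 1/0.5000 = 2.000.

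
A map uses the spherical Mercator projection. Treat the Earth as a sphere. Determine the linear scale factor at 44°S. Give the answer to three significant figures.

The Mercator projection is conformal; its linear scale factor is the same in every direction and equals sec φ = 1/cos φ.
k = 1/cos 44° = 1/0.7193 = 1.390.

1.39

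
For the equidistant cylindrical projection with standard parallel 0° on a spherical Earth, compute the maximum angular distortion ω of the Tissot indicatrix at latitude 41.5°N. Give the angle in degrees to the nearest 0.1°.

16.5°

In the plate carrée (x = Rλ, y = Rφ), meridians are true-scale (h = 1) and parallels are stretched by k = sec φ.
At 41.5°: h = 1.000, k = 1.335; principal scales a = 1.335, b = 1.000.
sin(ω/2) = (a − b)/(a + b) = 0.3352/2.335 = 0.1435, so ω = 2 arcsin(0.1435) ≈ 16.5°.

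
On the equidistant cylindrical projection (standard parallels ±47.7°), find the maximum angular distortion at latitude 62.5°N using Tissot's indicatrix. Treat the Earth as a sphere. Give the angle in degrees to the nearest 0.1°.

With standard parallel φ₀ = 47.7°, the equirectangular projection gives x = Rλ cos φ₀, y = Rφ, so h = 1 and k = cos 47.7° / cos φ.
At 62.5°: h = 1.000, k = 1.458; principal scales a = 1.458, b = 1.000.
sin(ω/2) = (a − b)/(a + b) = 0.4575/2.458 = 0.1862, so ω = 2 arcsin(0.1862) ≈ 21.5°.

21.5°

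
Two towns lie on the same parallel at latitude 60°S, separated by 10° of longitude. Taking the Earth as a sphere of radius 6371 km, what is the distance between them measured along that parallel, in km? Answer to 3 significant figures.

556 km

Arc length along a parallel = R cos φ · Δλ (with Δλ in radians).
= 6371 × cos 60° × (10° × π/180) = 6371 × 0.5000 × 0.1745 ≈ 556 km.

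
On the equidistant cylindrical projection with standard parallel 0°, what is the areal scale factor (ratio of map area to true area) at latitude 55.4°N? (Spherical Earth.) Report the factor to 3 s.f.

For the equirectangular projection with φ₀ = 0 (plate carrée), h = 1 along meridians and k = sec φ along parallels.
Areal scale = h·k = 1 × sec φ; at 55.4°, h = 1.000, k = 1.761, so h·k = 1.761.

1.76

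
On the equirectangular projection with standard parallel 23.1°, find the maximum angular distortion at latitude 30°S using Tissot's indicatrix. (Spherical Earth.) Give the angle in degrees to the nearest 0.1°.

3.5°

With standard parallel φ₀ = 23.1°, the equirectangular projection gives x = Rλ cos φ₀, y = Rφ, so h = 1 and k = cos 23.1° / cos φ.
At 30°: h = 1.000, k = 1.062; principal scales a = 1.062, b = 1.000.
sin(ω/2) = (a − b)/(a + b) = 0.06212/2.062 = 0.03012, so ω = 2 arcsin(0.03012) ≈ 3.5°.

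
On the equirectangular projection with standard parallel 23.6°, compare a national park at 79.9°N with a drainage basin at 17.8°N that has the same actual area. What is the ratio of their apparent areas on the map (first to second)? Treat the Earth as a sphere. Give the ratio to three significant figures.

With standard parallel φ₀ = 23.6°, the equirectangular projection gives x = Rλ cos φ₀, y = Rφ, so h = 1 and k = cos 23.6° / cos φ.
Areal scale at 79.9°: h·k = 1.000 × 5.225 = 5.225.
Areal scale at 17.8°: h·k = 1.000 × 0.9624 = 0.9624.
Ratio = 5.225/0.9624 ≈ 5.43.

5.43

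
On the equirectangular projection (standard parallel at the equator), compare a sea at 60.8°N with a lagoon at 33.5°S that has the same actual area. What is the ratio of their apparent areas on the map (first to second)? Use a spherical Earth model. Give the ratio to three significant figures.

1.71

In the plate carrée (x = Rλ, y = Rφ), meridians are true-scale (h = 1) and parallels are stretched by k = sec φ.
Areal scale at 60.8°: h·k = 1.000 × 2.050 = 2.050.
Areal scale at 33.5°: h·k = 1.000 × 1.199 = 1.199.
Ratio = 2.050/1.199 ≈ 1.71.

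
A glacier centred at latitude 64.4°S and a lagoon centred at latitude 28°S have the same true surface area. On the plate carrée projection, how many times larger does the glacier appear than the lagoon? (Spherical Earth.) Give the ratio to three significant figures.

For the equirectangular projection with φ₀ = 0 (plate carrée), h = 1 along meridians and k = sec φ along parallels.
Areal scale at 64.4°: h·k = 1.000 × 2.314 = 2.314.
Areal scale at 28°: h·k = 1.000 × 1.133 = 1.133.
Ratio = 2.314/1.133 ≈ 2.04.

2.04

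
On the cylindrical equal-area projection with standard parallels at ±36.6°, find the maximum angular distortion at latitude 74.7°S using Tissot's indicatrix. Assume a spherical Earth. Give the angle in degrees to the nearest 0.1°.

A cylindrical equal-area projection with standard parallel φ₀ has meridian scale h = cos φ / cos φ₀ and parallel scale k = cos φ₀ / cos φ (so areas are preserved, h·k = 1).
At 74.7°: h = 0.3287, k = 3.042; principal scales a = 3.042, b = 0.3287.
sin(ω/2) = (a − b)/(a + b) = 2.714/3.371 = 0.8050, so ω = 2 arcsin(0.8050) ≈ 107.2°.

107.2°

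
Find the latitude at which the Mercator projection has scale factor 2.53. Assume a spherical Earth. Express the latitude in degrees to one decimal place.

Mercator scale is k = sec φ = 1/cos φ.
1/cos φ = 2.53  ⇒  cos φ = 0.3953  ⇒  φ = arccos(0.3953) ≈ 66.7°.

66.7°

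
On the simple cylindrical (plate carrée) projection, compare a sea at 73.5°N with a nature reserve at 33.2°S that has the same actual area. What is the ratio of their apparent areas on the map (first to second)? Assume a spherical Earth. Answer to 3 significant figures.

2.95

For the equirectangular projection with φ₀ = 0 (plate carrée), h = 1 along meridians and k = sec φ along parallels.
Areal scale at 73.5°: h·k = 1.000 × 3.521 = 3.521.
Areal scale at 33.2°: h·k = 1.000 × 1.195 = 1.195.
Ratio = 3.521/1.195 ≈ 2.95.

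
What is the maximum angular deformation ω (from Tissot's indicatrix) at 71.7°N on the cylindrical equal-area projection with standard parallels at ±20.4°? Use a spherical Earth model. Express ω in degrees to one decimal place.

Cylindrical equal-area (φ₀ = 20.4°): h = cos φ / cos 20.4° along meridians, k = cos 20.4° / cos φ along parallels; h·k = 1.
At 71.7°: h = 0.3350, k = 2.985; principal scales a = 2.985, b = 0.3350.
sin(ω/2) = (a − b)/(a + b) = 2.650/3.320 = 0.7982, so ω = 2 arcsin(0.7982) ≈ 105.9°.

105.9°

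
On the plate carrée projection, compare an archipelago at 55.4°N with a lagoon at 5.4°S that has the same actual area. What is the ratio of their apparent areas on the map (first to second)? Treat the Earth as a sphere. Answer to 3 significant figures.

Plate carrée maps x = Rλ, y = Rφ. The meridian scale is h = 1 and the parallel scale is k = 1/cos φ = sec φ.
Areal scale at 55.4°: h·k = 1.000 × 1.761 = 1.761.
Areal scale at 5.4°: h·k = 1.000 × 1.004 = 1.004.
Ratio = 1.761/1.004 ≈ 1.75.

1.75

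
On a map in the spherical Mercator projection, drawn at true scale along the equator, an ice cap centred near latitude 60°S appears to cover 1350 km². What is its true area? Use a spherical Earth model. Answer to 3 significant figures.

The Mercator projection is conformal; its linear scale factor is the same in every direction and equals sec φ = 1/cos φ.
Areal scale = k² = sec²φ = 1/cos²(60°) = 1/0.5000² = 4.000.
True area = apparent / (areal scale) = 1350 / 4.000 ≈ 338 km².

338 km²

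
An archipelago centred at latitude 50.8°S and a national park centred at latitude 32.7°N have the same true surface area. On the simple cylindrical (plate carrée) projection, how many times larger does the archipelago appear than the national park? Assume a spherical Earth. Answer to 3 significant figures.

1.33

For the equirectangular projection with φ₀ = 0 (plate carrée), h = 1 along meridians and k = sec φ along parallels.
Areal scale at 50.8°: h·k = 1.000 × 1.582 = 1.582.
Areal scale at 32.7°: h·k = 1.000 × 1.188 = 1.188.
Ratio = 1.582/1.188 ≈ 1.33.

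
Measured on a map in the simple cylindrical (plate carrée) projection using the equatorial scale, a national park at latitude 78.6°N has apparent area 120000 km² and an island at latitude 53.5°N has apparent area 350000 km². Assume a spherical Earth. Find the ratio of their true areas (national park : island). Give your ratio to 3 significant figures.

0.114

Plate carrée has h = 1 and k = sec φ, giving areal scale sec φ; true area = (apparent area) · cos φ.
True area of national park: 120000 × cos(78.6°) = 120000 × 0.1977 = 23720 km².
True area of island: 350000 × cos(53.5°) = 350000 × 0.5948 = 208200 km².
Ratio = 23720 / 208200 ≈ 0.114.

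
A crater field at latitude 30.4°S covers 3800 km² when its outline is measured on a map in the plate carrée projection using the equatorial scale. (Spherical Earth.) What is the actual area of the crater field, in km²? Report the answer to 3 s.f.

In the plate carrée (x = Rλ, y = Rφ), meridians are true-scale (h = 1) and parallels are stretched by k = sec φ.
Areal scale = h·k = 1 × sec φ; at 30.4°, h = 1.000, k = 1.159, so h·k = 1.159.
True area = apparent / (areal scale) = 3800 / 1.159 ≈ 3280 km².

3280 km²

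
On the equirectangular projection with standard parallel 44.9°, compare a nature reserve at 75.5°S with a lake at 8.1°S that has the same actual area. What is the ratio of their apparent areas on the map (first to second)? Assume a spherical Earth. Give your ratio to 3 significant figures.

3.95

With standard parallel φ₀ = 44.9°, the equirectangular projection gives x = Rλ cos φ₀, y = Rφ, so h = 1 and k = cos 44.9° / cos φ.
Areal scale at 75.5°: h·k = 1.000 × 2.829 = 2.829.
Areal scale at 8.1°: h·k = 1.000 × 0.7155 = 0.7155.
Ratio = 2.829/0.7155 ≈ 3.95.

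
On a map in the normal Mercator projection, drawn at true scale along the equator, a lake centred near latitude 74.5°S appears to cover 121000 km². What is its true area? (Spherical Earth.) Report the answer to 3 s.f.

The Mercator projection is conformal; its linear scale factor is the same in every direction and equals sec φ = 1/cos φ.
Areal scale = k² = sec²φ = 1/cos²(74.5°) = 1/0.2672² = 14.00.
True area = apparent / (areal scale) = 121000 / 14.00 ≈ 8640 km².

8640 km²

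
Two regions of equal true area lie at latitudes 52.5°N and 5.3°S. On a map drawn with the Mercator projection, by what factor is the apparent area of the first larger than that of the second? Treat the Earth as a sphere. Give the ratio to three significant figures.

On Mercator, area is exaggerated by sec²φ = 1/cos²φ.
At 52.5°: sec²(52.5°) = 1/0.6088² = 2.698.
At 5.3°: sec²(5.3°) = 1/0.9957² = 1.009.
Ratio = 2.698/1.009 = cos²(5.3°)/cos²(52.5°) ≈ 2.68.

2.68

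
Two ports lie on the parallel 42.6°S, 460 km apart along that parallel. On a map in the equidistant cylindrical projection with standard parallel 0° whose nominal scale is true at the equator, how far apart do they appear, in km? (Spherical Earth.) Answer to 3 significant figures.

625 km

In the plate carrée (x = Rλ, y = Rφ), meridians are true-scale (h = 1) and parallels are stretched by k = sec φ.
Along the parallel, k = sec 42.6° = 1/0.7361 = 1.359.
Map distance = 460 × 1.359 ≈ 625 km.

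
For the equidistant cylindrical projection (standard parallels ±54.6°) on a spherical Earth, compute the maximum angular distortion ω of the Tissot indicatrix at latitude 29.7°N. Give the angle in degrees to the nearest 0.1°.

In the equirectangular projection with standard parallel φ₀ = 54.6° (x = Rλ cos φ₀, y = Rφ), meridians are true-scale (h = 1) and the parallel scale is k = cos φ₀ / cos φ.
At 29.7°: h = 1.000, k = 0.6669; principal scales a = 1.000, b = 0.6669.
sin(ω/2) = (a − b)/(a + b) = 0.3331/1.667 = 0.1998, so ω = 2 arcsin(0.1998) ≈ 23.1°.

23.1°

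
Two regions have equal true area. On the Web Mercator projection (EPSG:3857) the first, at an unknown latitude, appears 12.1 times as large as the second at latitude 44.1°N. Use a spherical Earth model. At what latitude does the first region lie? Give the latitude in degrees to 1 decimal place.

Mercator areal scale is sec²φ, so apparent-area ratio = sec²φ₁ / sec²φ₂ = cos²φ₂ / cos²φ₁.
cos²φ₂ / cos²φ₁ = 12.1  ⇒  cos φ₁ = cos 44.1° / √12.1 = 0.7181/3.479 = 0.2064.
φ₁ = arccos(0.2064) ≈ 78.1°.

78.1°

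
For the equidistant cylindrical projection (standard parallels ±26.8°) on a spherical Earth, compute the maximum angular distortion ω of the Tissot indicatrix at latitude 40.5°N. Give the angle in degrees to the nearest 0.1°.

In the equirectangular projection with standard parallel φ₀ = 26.8° (x = Rλ cos φ₀, y = Rφ), meridians are true-scale (h = 1) and the parallel scale is k = cos φ₀ / cos φ.
At 40.5°: h = 1.000, k = 1.174; principal scales a = 1.174, b = 1.000.
sin(ω/2) = (a − b)/(a + b) = 0.1738/2.174 = 0.07996, so ω = 2 arcsin(0.07996) ≈ 9.2°.

9.2°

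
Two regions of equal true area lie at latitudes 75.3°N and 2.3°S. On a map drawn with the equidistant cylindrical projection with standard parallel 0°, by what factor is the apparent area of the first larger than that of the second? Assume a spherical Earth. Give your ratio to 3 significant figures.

3.94

Plate carrée maps x = Rλ, y = Rφ. The meridian scale is h = 1 and the parallel scale is k = 1/cos φ = sec φ.
Areal scale at 75.3°: h·k = 1.000 × 3.941 = 3.941.
Areal scale at 2.3°: h·k = 1.000 × 1.001 = 1.001.
Ratio = 3.941/1.001 ≈ 3.94.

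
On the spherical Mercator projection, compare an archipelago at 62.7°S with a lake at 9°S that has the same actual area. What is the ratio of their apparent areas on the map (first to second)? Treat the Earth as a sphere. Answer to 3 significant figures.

4.64

Mercator is conformal with k = sec φ, so areal scale = k² = sec²φ.
At 62.7°: sec²(62.7°) = 1/0.4586² = 4.754.
At 9°: sec²(9°) = 1/0.9877² = 1.025.
Ratio = 4.754/1.025 = cos²(9°)/cos²(62.7°) ≈ 4.64.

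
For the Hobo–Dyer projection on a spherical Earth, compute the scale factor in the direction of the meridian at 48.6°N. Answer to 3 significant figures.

The Hobo–Dyer projection is cylindrical equal-area with φ₀ = 37.5°. A cylindrical equal-area projection with standard parallel φ₀ has meridian scale h = cos φ / cos φ₀ and parallel scale k = cos φ₀ / cos φ (so areas are preserved, h·k = 1).
h = cos 48.6° / cos 37.5° = 0.6613/0.7934 = 0.8336.

0.834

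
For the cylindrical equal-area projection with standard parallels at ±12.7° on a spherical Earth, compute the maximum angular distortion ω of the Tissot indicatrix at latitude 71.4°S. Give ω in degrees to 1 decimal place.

107.6°

For cylindrical equal-area with standard parallel φ₀, h = cos φ / cos φ₀ and k = cos φ₀ / cos φ, so h·k = 1.
At 71.4°: h = 0.3270, k = 3.058; principal scales a = 3.058, b = 0.3270.
sin(ω/2) = (a − b)/(a + b) = 2.732/3.385 = 0.8068, so ω = 2 arcsin(0.8068) ≈ 107.6°.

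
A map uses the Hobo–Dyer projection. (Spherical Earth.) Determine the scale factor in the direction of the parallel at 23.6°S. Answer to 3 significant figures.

Hobo–Dyer is a cylindrical equal-area projection with standard parallels at ±37.5°. Cylindrical equal-area (φ₀ = 37.5°): h = cos φ / cos 37.5° along meridians, k = cos 37.5° / cos φ along parallels; h·k = 1.
k = cos 37.5° / cos 23.6° = 0.7934/0.9164 = 0.8658.

0.866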